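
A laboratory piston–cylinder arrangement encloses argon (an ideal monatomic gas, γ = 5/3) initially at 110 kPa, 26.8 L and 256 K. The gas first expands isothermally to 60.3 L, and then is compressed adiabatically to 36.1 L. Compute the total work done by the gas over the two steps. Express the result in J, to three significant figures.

W_total ≈ 587 J

Step 1 (isothermal): W = P₁V₁ ln(V₂/V₁) = (2948) ln(60.3/26.8) = 2391 J.
After step 1: P = 48.89 kPa, V = 60.3 L, T = 256 K.
Step 2 (adiabatic): W = (P₁V₁ − P₂V₂)/(γ−1) = (2948 − 4150)/0.667 = -1803 J.
W_total = 2391 − 1803 = 587.3 J.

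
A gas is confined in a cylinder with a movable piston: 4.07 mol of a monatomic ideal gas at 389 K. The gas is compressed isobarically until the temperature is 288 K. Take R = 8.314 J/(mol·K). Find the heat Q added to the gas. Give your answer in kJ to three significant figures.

Q ≈ -8.54 kJ

Isobaric: W = nRΔT = (4.07)(8.314)(-101) = -3418 J.
ΔU = nCᵥΔT with Cᵥ = 3R/2: ΔU = (4.07)(12.47)(-101) = -5126 J.
Q = ΔU + W = -5126 − 3418 = -8544 J.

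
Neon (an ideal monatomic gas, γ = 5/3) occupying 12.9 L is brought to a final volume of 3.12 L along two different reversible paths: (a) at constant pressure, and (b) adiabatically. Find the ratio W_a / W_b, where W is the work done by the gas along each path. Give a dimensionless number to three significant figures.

W_a / W_b ≈ 0.321

Path (a) isobaric: W = P₁(V₂ − V₁) → W_a/(P₁V₁) = -0.7581.
Path (b) adiabatic: W = P₁V₁(1 − (V₁/V₂)^(γ−1))/(γ−1) → W_b/(P₁V₁) = -2.364.
W_a / W_b = -0.7581 / -2.364 = 0.3207.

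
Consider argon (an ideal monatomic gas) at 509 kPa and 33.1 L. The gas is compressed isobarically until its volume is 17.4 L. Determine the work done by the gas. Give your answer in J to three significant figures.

W ≈ -7990 J

Isobaric: W = P ΔV.
W = (509 kPa)(17.4 − 33.1 L) = (509)(-15.7) = -7991 J.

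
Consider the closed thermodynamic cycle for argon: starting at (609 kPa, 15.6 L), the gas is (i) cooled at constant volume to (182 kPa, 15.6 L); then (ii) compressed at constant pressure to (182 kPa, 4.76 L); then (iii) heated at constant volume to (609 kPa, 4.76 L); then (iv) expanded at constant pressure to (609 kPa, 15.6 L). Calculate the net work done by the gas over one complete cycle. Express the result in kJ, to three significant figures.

Constant-volume legs do no work.
W(ii) = (182)(4.76 − 15.6) = -1973 J; W(iv) = (609)(15.6 − 4.76) = 6602 J.
W_net = -1973 + 6602 = 4629 J (the clockwise enclosed area).

W_net ≈ 4.63 kJ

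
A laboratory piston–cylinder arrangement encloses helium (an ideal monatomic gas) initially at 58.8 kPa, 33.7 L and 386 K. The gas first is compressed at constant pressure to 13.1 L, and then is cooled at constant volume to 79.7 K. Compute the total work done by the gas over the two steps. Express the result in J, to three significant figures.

Step 1 (isobaric): W = PΔV = (58.8 kPa)(13.1 − 33.7 L) = -1211 J.
Step 2 (isochoric): W = 0 (constant volume).
W_total = -1211 + 0 = -1211 J.

W_total ≈ -1210 J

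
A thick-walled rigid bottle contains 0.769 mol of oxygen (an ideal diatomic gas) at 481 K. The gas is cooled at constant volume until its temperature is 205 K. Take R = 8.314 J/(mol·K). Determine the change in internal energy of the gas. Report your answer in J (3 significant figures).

Constant volume ⇒ W = 0, so Q = ΔU = nCᵥΔT with Cᵥ = 5R/2 = 20.79 J/(mol·K).
ΔU = (0.769)(20.79)(205 − 481) = -4411 J.

ΔU ≈ -4410 J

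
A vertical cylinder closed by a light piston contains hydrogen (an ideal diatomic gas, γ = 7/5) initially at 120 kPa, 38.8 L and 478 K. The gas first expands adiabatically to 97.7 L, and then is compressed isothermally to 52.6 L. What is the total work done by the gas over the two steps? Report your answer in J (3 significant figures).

Step 1 (adiabatic): W = (P₁V₁ − P₂V₂)/(γ−1) = (4656 − 3218)/0.4 = 3595 J.
After step 1: P = 32.94 kPa, V = 97.7 L, T = 330.4 K.
Step 2 (isothermal): W = P₁V₁ ln(V₂/V₁) = (3218) ln(52.6/97.7) = -1993 J.
W_total = 3595 − 1993 = 1602 J.

W_total ≈ 1600 J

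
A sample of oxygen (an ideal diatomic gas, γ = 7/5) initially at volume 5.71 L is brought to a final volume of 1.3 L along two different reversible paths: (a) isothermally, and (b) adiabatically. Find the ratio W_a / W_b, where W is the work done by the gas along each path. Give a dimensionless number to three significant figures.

W_a / W_b ≈ 0.733

Path (a) isothermal: W = P₁V₁ ln(V₂/V₁) → W_a/(P₁V₁) = -1.48.
Path (b) adiabatic: W = P₁V₁(1 − (V₁/V₂)^(γ−1))/(γ−1) → W_b/(P₁V₁) = -2.019.
W_a / W_b = -1.48 / -2.019 = 0.7331.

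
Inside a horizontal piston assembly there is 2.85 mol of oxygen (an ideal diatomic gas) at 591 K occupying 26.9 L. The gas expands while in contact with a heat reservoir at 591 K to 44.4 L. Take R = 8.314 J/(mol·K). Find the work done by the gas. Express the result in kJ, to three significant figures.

Isothermal: W = nRT ln(V₂/V₁).
W = (2.85)(8.314)(591) × ln(44.4/26.9)
  = 14004 × 0.5011
W_by_gas = 7017 J.

W ≈ 7.02 kJ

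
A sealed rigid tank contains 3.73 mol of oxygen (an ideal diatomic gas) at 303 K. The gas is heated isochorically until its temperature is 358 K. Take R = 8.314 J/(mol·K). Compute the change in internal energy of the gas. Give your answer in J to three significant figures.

ΔU ≈ 4260 J

Constant volume ⇒ W = 0, so Q = ΔU = nCᵥΔT with Cᵥ = 5R/2 = 20.79 J/(mol·K).
ΔU = (3.73)(20.79)(358 − 303) = 4264 J.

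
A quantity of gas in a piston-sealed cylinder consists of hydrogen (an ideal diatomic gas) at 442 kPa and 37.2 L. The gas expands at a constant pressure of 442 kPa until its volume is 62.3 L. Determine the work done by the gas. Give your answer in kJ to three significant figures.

Isobaric: W = P ΔV.
W = (442 kPa)(62.3 − 37.2 L) = (442)(25.1) = 11094 J.

W ≈ 11.1 kJ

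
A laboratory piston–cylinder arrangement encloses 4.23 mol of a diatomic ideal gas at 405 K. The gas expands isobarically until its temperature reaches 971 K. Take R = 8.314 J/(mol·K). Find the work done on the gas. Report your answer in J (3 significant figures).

W ≈ -19900 J

Isobaric: W = P ΔV = nR ΔT.
W = (4.23)(8.314)(971 − 405) = 19905 J.
Work on gas = −W_by = -19905 J.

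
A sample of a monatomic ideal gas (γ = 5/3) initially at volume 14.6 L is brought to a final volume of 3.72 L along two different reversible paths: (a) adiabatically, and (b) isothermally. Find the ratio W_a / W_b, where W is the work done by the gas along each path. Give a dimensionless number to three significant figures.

Path (a) adiabatic: W = P₁V₁(1 − (V₁/V₂)^(γ−1))/(γ−1) → W_a/(P₁V₁) = -2.232.
Path (b) isothermal: W = P₁V₁ ln(V₂/V₁) → W_b/(P₁V₁) = -1.367.
W_a / W_b = -2.232 / -1.367 = 1.633.

W_a / W_b ≈ 1.63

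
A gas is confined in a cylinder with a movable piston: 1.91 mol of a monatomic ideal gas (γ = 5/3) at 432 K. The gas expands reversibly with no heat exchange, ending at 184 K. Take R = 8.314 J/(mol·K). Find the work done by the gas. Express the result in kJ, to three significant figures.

W ≈ 5.91 kJ

Adiabatic ⇒ Q = 0, so W_by = −ΔU = nCᵥ(T₁ − T₂).
Cᵥ = 3R/2 = 12.47 J/(mol·K).
W = (1.91)(12.47)(432 − 184) = 5907 J.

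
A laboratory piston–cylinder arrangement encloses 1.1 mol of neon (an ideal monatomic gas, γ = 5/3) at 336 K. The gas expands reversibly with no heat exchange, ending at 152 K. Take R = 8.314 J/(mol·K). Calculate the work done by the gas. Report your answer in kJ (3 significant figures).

Adiabatic ⇒ Q = 0, so W_by = −ΔU = nCᵥ(T₁ − T₂).
Cᵥ = 3R/2 = 12.47 J/(mol·K).
W = (1.1)(12.47)(336 − 152) = 2524 J.

W ≈ 2.52 kJ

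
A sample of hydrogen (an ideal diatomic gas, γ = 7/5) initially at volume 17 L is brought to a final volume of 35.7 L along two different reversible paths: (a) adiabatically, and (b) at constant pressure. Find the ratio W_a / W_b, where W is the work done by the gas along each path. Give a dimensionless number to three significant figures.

Path (a) adiabatic: W = P₁V₁(1 − (V₁/V₂)^(γ−1))/(γ−1) → W_a/(P₁V₁) = 0.642.
Path (b) isobaric: W = P₁(V₂ − V₁) → W_b/(P₁V₁) = 1.1.
W_a / W_b = 0.642 / 1.1 = 0.5836.

W_a / W_b ≈ 0.584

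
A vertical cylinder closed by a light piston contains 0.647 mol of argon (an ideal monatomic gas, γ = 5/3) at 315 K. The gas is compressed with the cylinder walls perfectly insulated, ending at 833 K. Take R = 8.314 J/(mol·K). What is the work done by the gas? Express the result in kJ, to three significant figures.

W ≈ -4.18 kJ

Adiabatic ⇒ Q = 0, so W_by = −ΔU = nCᵥ(T₁ − T₂).
Cᵥ = 3R/2 = 12.47 J/(mol·K).
W = (0.647)(12.47)(315 − 833) = -4180 J.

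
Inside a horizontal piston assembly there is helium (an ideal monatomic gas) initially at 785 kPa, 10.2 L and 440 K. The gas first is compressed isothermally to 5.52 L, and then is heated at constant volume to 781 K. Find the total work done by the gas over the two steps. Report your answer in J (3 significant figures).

W_total ≈ -4920 J

Step 1 (isothermal): W = P₁V₁ ln(V₂/V₁) = (8007) ln(5.52/10.2) = -4916 J.
Step 2 (isochoric): W = 0 (constant volume).
W_total = -4916 + 0 = -4916 J.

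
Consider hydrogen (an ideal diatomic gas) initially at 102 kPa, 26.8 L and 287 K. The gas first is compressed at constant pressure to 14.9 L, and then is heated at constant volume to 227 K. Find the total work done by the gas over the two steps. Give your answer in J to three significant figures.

W_total ≈ -1210 J

Step 1 (isobaric): W = PΔV = (102 kPa)(14.9 − 26.8 L) = -1214 J.
Step 2 (isochoric): W = 0 (constant volume).
W_total = -1214 + 0 = -1214 J.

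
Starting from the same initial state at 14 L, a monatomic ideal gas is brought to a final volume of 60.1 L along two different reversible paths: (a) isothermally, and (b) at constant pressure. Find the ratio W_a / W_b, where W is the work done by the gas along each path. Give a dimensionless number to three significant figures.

Path (a) isothermal: W = P₁V₁ ln(V₂/V₁) → W_a/(P₁V₁) = 1.457.
Path (b) isobaric: W = P₁(V₂ − V₁) → W_b/(P₁V₁) = 3.293.
W_a / W_b = 1.457 / 3.293 = 0.4425.

W_a / W_b ≈ 0.442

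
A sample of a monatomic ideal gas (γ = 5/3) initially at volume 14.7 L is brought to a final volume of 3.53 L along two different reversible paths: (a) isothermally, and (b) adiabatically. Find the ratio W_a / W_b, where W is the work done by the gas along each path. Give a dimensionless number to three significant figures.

Path (a) isothermal: W = P₁V₁ ln(V₂/V₁) → W_a/(P₁V₁) = -1.427.
Path (b) adiabatic: W = P₁V₁(1 − (V₁/V₂)^(γ−1))/(γ−1) → W_b/(P₁V₁) = -2.383.
W_a / W_b = -1.427 / -2.383 = 0.5987.

W_a / W_b ≈ 0.599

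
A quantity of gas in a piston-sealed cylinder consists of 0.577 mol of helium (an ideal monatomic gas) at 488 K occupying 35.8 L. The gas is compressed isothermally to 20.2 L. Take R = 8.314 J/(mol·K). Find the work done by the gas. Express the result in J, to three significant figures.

W ≈ -1340 J

Isothermal: W = nRT ln(V₂/V₁).
W = (0.577)(8.314)(488) × ln(20.2/35.8)
  = 2341 × -0.5723
W_by_gas = -1340 J.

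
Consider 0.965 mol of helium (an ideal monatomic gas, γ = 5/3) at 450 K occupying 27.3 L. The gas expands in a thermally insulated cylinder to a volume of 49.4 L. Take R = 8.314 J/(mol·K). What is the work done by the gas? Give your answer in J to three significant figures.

Adiabatic: TV^(γ−1) = const with γ = 5/3.
T₂ = T₁ (V₁/V₂)^(γ−1) = 450 × (27.3/49.4)^0.667 = 450 × 0.6734 = 303 K.
W_by = nCᵥ(T₁ − T₂) = (0.965)(12.47)(450 − 303) = 1769 J.

W ≈ 1770 J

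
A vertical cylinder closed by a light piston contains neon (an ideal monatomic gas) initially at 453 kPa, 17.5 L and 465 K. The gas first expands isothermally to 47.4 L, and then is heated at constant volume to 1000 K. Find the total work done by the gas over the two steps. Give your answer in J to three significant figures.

Step 1 (isothermal): W = P₁V₁ ln(V₂/V₁) = (7928) ln(47.4/17.5) = 7899 J.
Step 2 (isochoric): W = 0 (constant volume).
W_total = 7899 + 0 = 7899 J.

W_total ≈ 7900 J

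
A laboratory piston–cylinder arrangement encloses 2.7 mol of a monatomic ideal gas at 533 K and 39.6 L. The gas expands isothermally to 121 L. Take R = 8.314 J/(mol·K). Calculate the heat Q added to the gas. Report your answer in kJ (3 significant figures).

Q ≈ 13.4 kJ

Isothermal ⇒ ΔU = 0, so Q = W = nRT ln(V₂/V₁).
Q = (2.7)(8.314)(533) ln(121/39.6) = 11965 × 1.117 = 13364 J.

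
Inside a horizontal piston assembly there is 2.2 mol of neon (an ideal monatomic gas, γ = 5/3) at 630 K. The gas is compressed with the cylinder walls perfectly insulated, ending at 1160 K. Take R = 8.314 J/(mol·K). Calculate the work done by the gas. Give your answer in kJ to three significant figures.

W ≈ -14.5 kJ

Adiabatic ⇒ Q = 0, so W_by = −ΔU = nCᵥ(T₁ − T₂).
Cᵥ = 3R/2 = 12.47 J/(mol·K).
W = (2.2)(12.47)(630 − 1160) = -14541 J.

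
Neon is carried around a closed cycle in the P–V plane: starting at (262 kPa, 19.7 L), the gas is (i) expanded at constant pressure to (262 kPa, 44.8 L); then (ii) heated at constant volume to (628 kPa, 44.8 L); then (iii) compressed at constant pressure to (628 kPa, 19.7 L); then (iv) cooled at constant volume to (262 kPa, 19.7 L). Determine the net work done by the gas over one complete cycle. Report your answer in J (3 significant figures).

W_net ≈ -9190 J

Constant-volume legs do no work.
W(i) = (262)(44.8 − 19.7) = 6576 J; W(iii) = (628)(19.7 − 44.8) = -15763 J.
W_net = 6576 − 15763 = -9187 J (the counter-clockwise enclosed area).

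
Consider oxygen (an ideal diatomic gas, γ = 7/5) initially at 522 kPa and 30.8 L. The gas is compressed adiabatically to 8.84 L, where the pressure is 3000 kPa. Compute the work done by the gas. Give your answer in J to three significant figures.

W ≈ -26100 J

Adiabatic: W = (P₁V₁ − P₂V₂)/(γ − 1) with γ = 7/5.
P₁V₁ = 16078 J, P₂V₂ = 26520 J.
W = (16078 − 26520) / 0.4 = -26106 J.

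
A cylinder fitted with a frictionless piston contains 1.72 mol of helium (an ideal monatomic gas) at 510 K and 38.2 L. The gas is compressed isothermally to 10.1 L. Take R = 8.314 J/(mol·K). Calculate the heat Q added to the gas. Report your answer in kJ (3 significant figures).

Isothermal ⇒ ΔU = 0, so Q = W = nRT ln(V₂/V₁).
Q = (1.72)(8.314)(510) ln(10.1/38.2) = 7293 × -1.33 = -9702 J.

Q ≈ -9.70 kJ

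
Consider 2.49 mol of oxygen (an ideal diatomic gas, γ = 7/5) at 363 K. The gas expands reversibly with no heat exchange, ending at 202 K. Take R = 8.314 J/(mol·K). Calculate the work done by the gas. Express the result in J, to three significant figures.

Adiabatic ⇒ Q = 0, so W_by = −ΔU = nCᵥ(T₁ − T₂).
Cᵥ = 5R/2 = 20.79 J/(mol·K).
W = (2.49)(20.79)(363 − 202) = 8332 J.

W ≈ 8330 J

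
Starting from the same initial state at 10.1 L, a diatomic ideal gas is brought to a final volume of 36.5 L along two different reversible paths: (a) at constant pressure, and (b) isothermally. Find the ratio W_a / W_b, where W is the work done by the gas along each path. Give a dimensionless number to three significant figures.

Path (a) isobaric: W = P₁(V₂ − V₁) → W_a/(P₁V₁) = 2.614.
Path (b) isothermal: W = P₁V₁ ln(V₂/V₁) → W_b/(P₁V₁) = 1.285.
W_a / W_b = 2.614 / 1.285 = 2.034.

W_a / W_b ≈ 2.03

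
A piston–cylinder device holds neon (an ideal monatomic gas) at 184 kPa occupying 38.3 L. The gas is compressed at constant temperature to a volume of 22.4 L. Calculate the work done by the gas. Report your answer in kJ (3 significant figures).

W ≈ -3.78 kJ

Isothermal: W = nRT ln(V₂/V₁) = P₁V₁ ln(V₂/V₁).
P₁V₁ = (184 kPa)(38.3 L) = 7047 J.
W = 7047 × ln(22.4/38.3) = 7047 × -0.5364
W_by_gas = -3780 J.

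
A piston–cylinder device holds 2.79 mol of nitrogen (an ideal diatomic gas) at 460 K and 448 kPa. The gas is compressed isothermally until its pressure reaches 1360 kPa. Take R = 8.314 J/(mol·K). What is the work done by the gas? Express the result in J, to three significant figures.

W ≈ -11800 J

Isothermal process: W = nRT ln(V₂/V₁) = nRT ln(P₁/P₂).
W = (2.79)(8.314)(460) × ln(448/1360)
  = 10670 × ln(0.3294) = 10670 × -1.11
W_by_gas = -11849 J.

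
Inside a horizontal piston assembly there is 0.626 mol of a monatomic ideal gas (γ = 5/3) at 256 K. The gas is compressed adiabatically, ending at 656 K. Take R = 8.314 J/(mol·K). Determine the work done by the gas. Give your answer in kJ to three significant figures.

W ≈ -3.12 kJ

Adiabatic ⇒ Q = 0, so W_by = −ΔU = nCᵥ(T₁ − T₂).
Cᵥ = 3R/2 = 12.47 J/(mol·K).
W = (0.626)(12.47)(256 − 656) = -3123 J.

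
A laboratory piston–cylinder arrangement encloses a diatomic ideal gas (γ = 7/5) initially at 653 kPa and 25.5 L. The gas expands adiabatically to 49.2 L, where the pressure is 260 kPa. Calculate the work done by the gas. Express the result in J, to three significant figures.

Adiabatic: W = (P₁V₁ − P₂V₂)/(γ − 1) with γ = 7/5.
P₁V₁ = 16652 J, P₂V₂ = 12792 J.
W = (16652 − 12792) / 0.4 = 9649 J.

W ≈ 9650 J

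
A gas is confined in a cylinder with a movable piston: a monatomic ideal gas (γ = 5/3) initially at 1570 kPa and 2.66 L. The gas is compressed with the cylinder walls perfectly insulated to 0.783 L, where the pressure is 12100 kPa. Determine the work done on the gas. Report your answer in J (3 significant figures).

W ≈ 7950 J

Adiabatic: W = (P₁V₁ − P₂V₂)/(γ − 1) with γ = 5/3.
P₁V₁ = 4176 J, P₂V₂ = 9474 J.
W = (4176 − 9474) / 0.6667 = -7947 J.
Work on gas = −W_by = 7947 J.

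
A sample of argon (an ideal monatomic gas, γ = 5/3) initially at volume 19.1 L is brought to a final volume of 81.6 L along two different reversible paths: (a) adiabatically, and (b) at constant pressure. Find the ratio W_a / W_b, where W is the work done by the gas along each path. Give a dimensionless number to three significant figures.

Path (a) adiabatic: W = P₁V₁(1 − (V₁/V₂)^(γ−1))/(γ−1) → W_a/(P₁V₁) = 0.9303.
Path (b) isobaric: W = P₁(V₂ − V₁) → W_b/(P₁V₁) = 3.272.
W_a / W_b = 0.9303 / 3.272 = 0.2843.

W_a / W_b ≈ 0.284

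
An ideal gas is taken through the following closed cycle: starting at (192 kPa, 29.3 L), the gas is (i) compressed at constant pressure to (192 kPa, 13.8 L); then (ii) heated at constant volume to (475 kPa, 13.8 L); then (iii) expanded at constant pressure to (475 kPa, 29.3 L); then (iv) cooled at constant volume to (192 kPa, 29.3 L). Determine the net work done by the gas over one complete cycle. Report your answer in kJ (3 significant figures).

W_net ≈ 4.39 kJ

Constant-volume legs do no work.
W(i) = (192)(13.8 − 29.3) = -2976 J; W(iii) = (475)(29.3 − 13.8) = 7362 J.
W_net = -2976 + 7362 = 4386 J (the clockwise enclosed area).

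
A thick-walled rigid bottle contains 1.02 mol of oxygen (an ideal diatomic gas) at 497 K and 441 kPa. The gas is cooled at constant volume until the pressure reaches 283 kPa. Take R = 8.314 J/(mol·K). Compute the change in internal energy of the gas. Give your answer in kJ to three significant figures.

Constant volume ⇒ W = 0, so Q = ΔU = nCᵥΔT with Cᵥ = 5R/2 = 20.79 J/(mol·K).
At constant V, T₂/T₁ = P₂/P₁ ⇒ ΔT = T₁(P₂/P₁ − 1) = 497·(283/441 − 1) = -178.1 K.
ΔU = (1.02)(20.79)(-178.1) = -3775 J.

ΔU ≈ -3.78 kJ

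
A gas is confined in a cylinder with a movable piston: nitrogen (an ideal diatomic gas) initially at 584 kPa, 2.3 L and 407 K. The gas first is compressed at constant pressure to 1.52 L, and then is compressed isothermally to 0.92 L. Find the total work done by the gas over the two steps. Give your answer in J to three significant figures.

Step 1 (isobaric): W = PΔV = (584 kPa)(1.52 − 2.3 L) = -455.5 J.
After step 1: P = 584 kPa, V = 1.52 L, T = 269 K.
Step 2 (isothermal): W = P₁V₁ ln(V₂/V₁) = (887.7) ln(0.92/1.52) = -445.7 J.
W_total = -455.5 − 445.7 = -901.2 J.

W_total ≈ -901 J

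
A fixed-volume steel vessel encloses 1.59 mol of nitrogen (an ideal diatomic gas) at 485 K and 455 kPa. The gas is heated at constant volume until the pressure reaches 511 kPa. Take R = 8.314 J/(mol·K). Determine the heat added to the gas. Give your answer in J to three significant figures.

Q ≈ 1970 J

Constant volume ⇒ W = 0, so Q = ΔU = nCᵥΔT with Cᵥ = 5R/2 = 20.79 J/(mol·K).
At constant V, T₂/T₁ = P₂/P₁ ⇒ ΔT = T₁(P₂/P₁ − 1) = 485·(511/455 − 1) = 59.69 K.
ΔU = (1.59)(20.79)(59.69) = 1973 J.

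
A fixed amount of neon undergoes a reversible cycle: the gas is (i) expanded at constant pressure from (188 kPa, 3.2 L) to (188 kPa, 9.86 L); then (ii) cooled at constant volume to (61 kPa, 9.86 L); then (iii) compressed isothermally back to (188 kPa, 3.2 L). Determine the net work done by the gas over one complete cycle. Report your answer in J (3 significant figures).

W_net ≈ 575 J

Leg (i): W = PΔV = (188)(9.86 − 3.2) = 1252 J.
Leg (ii): W = 0.
Leg (iii): W = PᵢVᵢ ln(V_f/Vᵢ) = (601.5) ln(3.2/9.86) = -676.8 J.
W_net = 1252 − 676.8 = 575.2 J.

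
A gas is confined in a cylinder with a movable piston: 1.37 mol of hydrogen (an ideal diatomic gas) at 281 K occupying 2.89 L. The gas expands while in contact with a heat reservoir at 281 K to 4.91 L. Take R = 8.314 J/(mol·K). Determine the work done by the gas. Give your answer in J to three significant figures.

W ≈ 1700 J

Isothermal: W = nRT ln(V₂/V₁).
W = (1.37)(8.314)(281) × ln(4.91/2.89)
  = 3201 × 0.53
W_by_gas = 1696 J.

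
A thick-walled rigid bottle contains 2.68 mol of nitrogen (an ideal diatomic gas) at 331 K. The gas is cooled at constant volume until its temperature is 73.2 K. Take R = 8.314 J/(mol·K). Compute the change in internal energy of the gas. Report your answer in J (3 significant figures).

ΔU ≈ -14400 J

Constant volume ⇒ W = 0, so Q = ΔU = nCᵥΔT with Cᵥ = 5R/2 = 20.79 J/(mol·K).
ΔU = (2.68)(20.79)(73.2 − 331) = -14360 J.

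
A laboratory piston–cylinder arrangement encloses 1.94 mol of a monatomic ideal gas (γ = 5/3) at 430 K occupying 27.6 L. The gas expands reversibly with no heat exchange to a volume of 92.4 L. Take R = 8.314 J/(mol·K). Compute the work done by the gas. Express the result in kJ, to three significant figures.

Adiabatic: TV^(γ−1) = const with γ = 5/3.
T₂ = T₁ (V₁/V₂)^(γ−1) = 430 × (27.6/92.4)^0.667 = 430 × 0.4468 = 192.1 K.
W_by = nCᵥ(T₁ − T₂) = (1.94)(12.47)(430 − 192.1) = 5755 J.

W ≈ 5.75 kJ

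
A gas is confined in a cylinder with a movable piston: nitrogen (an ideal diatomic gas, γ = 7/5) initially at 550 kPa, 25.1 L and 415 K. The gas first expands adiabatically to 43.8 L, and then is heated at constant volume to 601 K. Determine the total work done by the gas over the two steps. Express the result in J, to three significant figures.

W_total ≈ 6890 J

Step 1 (adiabatic): W = (P₁V₁ − P₂V₂)/(γ−1) = (13805 − 11049)/0.4 = 6890 J.
Step 2 (isochoric): W = 0 (constant volume).
W_total = 6890 + 0 = 6890 J.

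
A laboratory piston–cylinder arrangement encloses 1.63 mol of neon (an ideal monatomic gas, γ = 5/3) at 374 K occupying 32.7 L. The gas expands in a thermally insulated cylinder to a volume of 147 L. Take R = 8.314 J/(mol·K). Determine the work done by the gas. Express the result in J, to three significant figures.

Adiabatic: TV^(γ−1) = const with γ = 5/3.
T₂ = T₁ (V₁/V₂)^(γ−1) = 374 × (32.7/147)^0.667 = 374 × 0.3671 = 137.3 K.
W_by = nCᵥ(T₁ − T₂) = (1.63)(12.47)(374 − 137.3) = 4811 J.

W ≈ 4810 J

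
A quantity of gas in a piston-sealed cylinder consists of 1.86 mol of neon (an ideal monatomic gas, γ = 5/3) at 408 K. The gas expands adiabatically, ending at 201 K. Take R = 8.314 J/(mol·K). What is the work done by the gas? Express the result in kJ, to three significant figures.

Adiabatic ⇒ Q = 0, so W_by = −ΔU = nCᵥ(T₁ − T₂).
Cᵥ = 3R/2 = 12.47 J/(mol·K).
W = (1.86)(12.47)(408 − 201) = 4802 J.

W ≈ 4.80 kJ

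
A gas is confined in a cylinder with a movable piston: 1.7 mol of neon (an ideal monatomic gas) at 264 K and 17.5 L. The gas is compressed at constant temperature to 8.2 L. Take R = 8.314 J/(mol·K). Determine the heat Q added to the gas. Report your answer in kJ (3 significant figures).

Q ≈ -2.83 kJ

Isothermal ⇒ ΔU = 0, so Q = W = nRT ln(V₂/V₁).
Q = (1.7)(8.314)(264) ln(8.2/17.5) = 3731 × -0.7581 = -2829 J.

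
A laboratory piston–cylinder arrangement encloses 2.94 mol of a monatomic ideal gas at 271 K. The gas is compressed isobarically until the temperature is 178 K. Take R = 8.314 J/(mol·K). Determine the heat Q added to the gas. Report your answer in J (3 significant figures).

Q ≈ -5680 J

Isobaric: W = nRΔT = (2.94)(8.314)(-93) = -2273 J.
ΔU = nCᵥΔT with Cᵥ = 3R/2: ΔU = (2.94)(12.47)(-93) = -3410 J.
Q = ΔU + W = -3410 − 2273 = -5683 J.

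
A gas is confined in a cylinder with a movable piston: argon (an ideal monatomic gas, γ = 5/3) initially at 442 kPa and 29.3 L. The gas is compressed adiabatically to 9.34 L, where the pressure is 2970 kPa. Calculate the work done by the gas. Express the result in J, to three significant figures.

W ≈ -22200 J

Adiabatic: W = (P₁V₁ − P₂V₂)/(γ − 1) with γ = 5/3.
P₁V₁ = 12951 J, P₂V₂ = 27740 J.
W = (12951 − 27740) / 0.6667 = -22184 J.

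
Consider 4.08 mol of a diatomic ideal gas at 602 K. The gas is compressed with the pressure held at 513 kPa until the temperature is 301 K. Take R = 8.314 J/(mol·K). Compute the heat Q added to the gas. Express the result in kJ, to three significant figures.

Isobaric: W = nRΔT = (4.08)(8.314)(-301) = -10210 J.
ΔU = nCᵥΔT with Cᵥ = 5R/2: ΔU = (4.08)(20.79)(-301) = -25526 J.
Q = ΔU + W = -25526 − 10210 = -35736 J.

Q ≈ -35.7 kJ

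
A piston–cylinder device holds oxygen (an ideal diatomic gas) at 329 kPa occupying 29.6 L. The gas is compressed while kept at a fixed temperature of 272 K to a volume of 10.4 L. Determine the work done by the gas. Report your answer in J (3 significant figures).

Isothermal: W = nRT ln(V₂/V₁) = P₁V₁ ln(V₂/V₁).
P₁V₁ = (329 kPa)(29.6 L) = 9738 J.
W = 9738 × ln(10.4/29.6) = 9738 × -1.046
W_by_gas = -10186 J.

W ≈ -10200 J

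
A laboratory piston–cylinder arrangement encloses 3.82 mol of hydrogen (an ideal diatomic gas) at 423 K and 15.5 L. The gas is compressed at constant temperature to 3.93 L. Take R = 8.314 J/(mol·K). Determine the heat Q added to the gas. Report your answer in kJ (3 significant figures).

Q ≈ -18.4 kJ

Isothermal ⇒ ΔU = 0, so Q = W = nRT ln(V₂/V₁).
Q = (3.82)(8.314)(423) ln(3.93/15.5) = 13434 × -1.372 = -18434 J.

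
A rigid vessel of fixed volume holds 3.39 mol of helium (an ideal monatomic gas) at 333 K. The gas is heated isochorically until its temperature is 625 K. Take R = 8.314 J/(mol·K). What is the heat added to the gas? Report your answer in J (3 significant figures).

Q ≈ 12300 J

Constant volume ⇒ W = 0, so Q = ΔU = nCᵥΔT with Cᵥ = 3R/2 = 12.47 J/(mol·K).
ΔU = (3.39)(12.47)(625 − 333) = 12345 J.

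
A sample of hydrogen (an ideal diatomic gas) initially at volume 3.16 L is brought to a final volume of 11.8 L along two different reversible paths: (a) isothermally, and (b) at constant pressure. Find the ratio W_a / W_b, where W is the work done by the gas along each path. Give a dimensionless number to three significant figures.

Path (a) isothermal: W = P₁V₁ ln(V₂/V₁) → W_a/(P₁V₁) = 1.318.
Path (b) isobaric: W = P₁(V₂ − V₁) → W_b/(P₁V₁) = 2.734.
W_a / W_b = 1.318 / 2.734 = 0.4819.

W_a / W_b ≈ 0.482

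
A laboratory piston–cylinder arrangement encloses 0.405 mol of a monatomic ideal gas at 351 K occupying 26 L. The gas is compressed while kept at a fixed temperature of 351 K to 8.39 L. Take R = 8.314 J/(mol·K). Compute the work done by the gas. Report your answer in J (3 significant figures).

Isothermal: W = nRT ln(V₂/V₁).
W = (0.405)(8.314)(351) × ln(8.39/26)
  = 1182 × -1.131
W_by_gas = -1337 J.

W ≈ -1340 J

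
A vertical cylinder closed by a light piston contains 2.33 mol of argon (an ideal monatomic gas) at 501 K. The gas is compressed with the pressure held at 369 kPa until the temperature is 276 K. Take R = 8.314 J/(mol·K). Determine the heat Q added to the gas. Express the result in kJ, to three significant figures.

Q ≈ -10.9 kJ

Isobaric: W = nRΔT = (2.33)(8.314)(-225) = -4359 J.
ΔU = nCᵥΔT with Cᵥ = 3R/2: ΔU = (2.33)(12.47)(-225) = -6538 J.
Q = ΔU + W = -6538 − 4359 = -10897 J.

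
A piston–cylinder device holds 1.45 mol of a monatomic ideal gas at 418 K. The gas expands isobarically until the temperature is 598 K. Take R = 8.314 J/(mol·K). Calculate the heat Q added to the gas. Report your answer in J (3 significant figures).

Q ≈ 5420 J

Isobaric: W = nRΔT = (1.45)(8.314)(180) = 2170 J.
ΔU = nCᵥΔT with Cᵥ = 3R/2: ΔU = (1.45)(12.47)(180) = 3255 J.
Q = ΔU + W = 3255 + 2170 = 5425 J.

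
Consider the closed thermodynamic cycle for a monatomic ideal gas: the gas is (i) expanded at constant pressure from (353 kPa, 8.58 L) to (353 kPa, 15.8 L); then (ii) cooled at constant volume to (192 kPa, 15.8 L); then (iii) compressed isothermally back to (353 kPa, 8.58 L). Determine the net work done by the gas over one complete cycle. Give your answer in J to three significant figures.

Leg (i): W = PΔV = (353)(15.8 − 8.58) = 2549 J.
Leg (ii): W = 0.
Leg (iii): W = PᵢVᵢ ln(V_f/Vᵢ) = (3034) ln(8.58/15.8) = -1852 J.
W_net = 2549 − 1852 = 696.4 J.

W_net ≈ 696 J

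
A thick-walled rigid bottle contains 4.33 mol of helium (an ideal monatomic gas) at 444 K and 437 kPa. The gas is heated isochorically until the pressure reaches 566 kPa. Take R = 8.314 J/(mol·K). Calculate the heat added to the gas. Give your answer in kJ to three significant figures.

Constant volume ⇒ W = 0, so Q = ΔU = nCᵥΔT with Cᵥ = 3R/2 = 12.47 J/(mol·K).
At constant V, T₂/T₁ = P₂/P₁ ⇒ ΔT = T₁(P₂/P₁ − 1) = 444·(566/437 − 1) = 131.1 K.
ΔU = (4.33)(12.47)(131.1) = 7078 J.

Q ≈ 7.08 kJ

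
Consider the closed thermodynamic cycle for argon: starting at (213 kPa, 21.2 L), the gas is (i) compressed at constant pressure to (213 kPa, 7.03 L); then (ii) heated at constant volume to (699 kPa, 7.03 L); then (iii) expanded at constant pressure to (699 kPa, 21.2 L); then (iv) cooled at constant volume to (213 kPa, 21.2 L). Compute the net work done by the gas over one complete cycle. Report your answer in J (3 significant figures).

W_net ≈ 6890 J

Constant-volume legs do no work.
W(i) = (213)(7.03 − 21.2) = -3018 J; W(iii) = (699)(21.2 − 7.03) = 9905 J.
W_net = -3018 + 9905 = 6887 J (the clockwise enclosed area).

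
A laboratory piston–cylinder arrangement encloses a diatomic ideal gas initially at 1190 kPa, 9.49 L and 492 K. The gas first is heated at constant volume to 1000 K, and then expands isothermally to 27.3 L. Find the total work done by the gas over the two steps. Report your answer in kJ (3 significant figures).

Step 1 (isochoric): W = 0 (constant volume).
After step 1: P = 2419 kPa (V unchanged).
Step 2 (isothermal): W = P₁V₁ ln(V₂/V₁) = (22953) ln(27.3/9.49) = 24254 J.
W_total = 0 + 24254 = 24254 J.

W_total ≈ 24.3 kJ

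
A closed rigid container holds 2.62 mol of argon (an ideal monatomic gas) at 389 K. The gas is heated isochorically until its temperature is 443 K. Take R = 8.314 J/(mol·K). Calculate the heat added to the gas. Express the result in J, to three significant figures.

Constant volume ⇒ W = 0, so Q = ΔU = nCᵥΔT with Cᵥ = 3R/2 = 12.47 J/(mol·K).
ΔU = (2.62)(12.47)(443 − 389) = 1764 J.

Q ≈ 1760 J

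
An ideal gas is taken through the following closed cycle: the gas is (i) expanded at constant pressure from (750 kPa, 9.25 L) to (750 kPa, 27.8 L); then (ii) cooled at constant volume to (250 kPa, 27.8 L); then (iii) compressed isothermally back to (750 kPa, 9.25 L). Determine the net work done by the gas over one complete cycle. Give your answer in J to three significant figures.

W_net ≈ 6260 J

Leg (i): W = PΔV = (750)(27.8 − 9.25) = 13912 J.
Leg (ii): W = 0.
Leg (iii): W = PᵢVᵢ ln(V_f/Vᵢ) = (6950) ln(9.25/27.8) = -7648 J.
W_net = 13912 − 7648 = 6265 J.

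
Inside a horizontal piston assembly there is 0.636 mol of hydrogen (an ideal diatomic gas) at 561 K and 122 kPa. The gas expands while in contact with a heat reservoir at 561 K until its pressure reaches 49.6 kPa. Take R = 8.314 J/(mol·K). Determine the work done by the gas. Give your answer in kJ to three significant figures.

W ≈ 2.67 kJ

Isothermal process: W = nRT ln(V₂/V₁) = nRT ln(P₁/P₂).
W = (0.636)(8.314)(561) × ln(122/49.6)
  = 2966 × ln(2.46) = 2966 × 0.9
W_by_gas = 2670 J.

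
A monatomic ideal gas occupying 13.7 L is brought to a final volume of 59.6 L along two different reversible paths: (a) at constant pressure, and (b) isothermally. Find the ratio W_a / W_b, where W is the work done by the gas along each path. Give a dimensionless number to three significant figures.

Path (a) isobaric: W = P₁(V₂ − V₁) → W_a/(P₁V₁) = 3.35.
Path (b) isothermal: W = P₁V₁ ln(V₂/V₁) → W_b/(P₁V₁) = 1.47.
W_a / W_b = 3.35 / 1.47 = 2.279.

W_a / W_b ≈ 2.28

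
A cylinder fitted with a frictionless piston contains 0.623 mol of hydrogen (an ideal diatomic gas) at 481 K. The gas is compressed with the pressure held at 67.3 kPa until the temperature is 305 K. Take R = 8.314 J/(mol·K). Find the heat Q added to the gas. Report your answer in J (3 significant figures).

Isobaric: W = nRΔT = (0.623)(8.314)(-176) = -911.6 J.
ΔU = nCᵥΔT with Cᵥ = 5R/2: ΔU = (0.623)(20.79)(-176) = -2279 J.
Q = ΔU + W = -2279 − 911.6 = -3191 J.

Q ≈ -3190 J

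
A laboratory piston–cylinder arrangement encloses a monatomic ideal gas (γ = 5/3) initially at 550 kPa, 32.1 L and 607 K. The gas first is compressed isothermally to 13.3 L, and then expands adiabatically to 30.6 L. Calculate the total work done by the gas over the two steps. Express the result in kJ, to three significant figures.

W_total ≈ -4.27 kJ

Step 1 (isothermal): W = P₁V₁ ln(V₂/V₁) = (17655) ln(13.3/32.1) = -15556 J.
After step 1: P = 1327 kPa, V = 13.3 L, T = 607 K.
Step 2 (adiabatic): W = (P₁V₁ − P₂V₂)/(γ−1) = (17655 − 10130)/0.667 = 11287 J.
W_total = -15556 + 11287 = -4269 J.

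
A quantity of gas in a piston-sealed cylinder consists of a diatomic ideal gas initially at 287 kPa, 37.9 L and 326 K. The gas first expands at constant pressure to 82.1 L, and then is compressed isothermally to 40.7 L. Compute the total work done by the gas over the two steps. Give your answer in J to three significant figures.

Step 1 (isobaric): W = PΔV = (287 kPa)(82.1 − 37.9 L) = 12685 J.
After step 1: P = 287 kPa, V = 82.1 L, T = 706.2 K.
Step 2 (isothermal): W = P₁V₁ ln(V₂/V₁) = (23563) ln(40.7/82.1) = -16534 J.
W_total = 12685 − 16534 = -3849 J.

W_total ≈ -3850 J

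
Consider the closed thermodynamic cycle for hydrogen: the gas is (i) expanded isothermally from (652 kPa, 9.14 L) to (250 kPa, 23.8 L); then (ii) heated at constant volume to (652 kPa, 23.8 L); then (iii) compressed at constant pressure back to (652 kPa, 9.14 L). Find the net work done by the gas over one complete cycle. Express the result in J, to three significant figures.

Leg (i): W = PᵢVᵢ ln(V_f/Vᵢ) = (5959) ln(23.8/9.14) = 5703 J.
Leg (ii): W = 0.
Leg (iii): W = PΔV = (652)(9.14 − 23.8) = -9558 J.
W_net = 5703 − 9558 = -3855 J.

W_net ≈ -3860 J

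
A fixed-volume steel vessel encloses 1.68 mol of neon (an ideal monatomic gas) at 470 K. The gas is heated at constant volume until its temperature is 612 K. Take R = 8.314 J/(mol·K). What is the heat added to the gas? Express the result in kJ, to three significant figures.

Constant volume ⇒ W = 0, so Q = ΔU = nCᵥΔT with Cᵥ = 3R/2 = 12.47 J/(mol·K).
ΔU = (1.68)(12.47)(612 − 470) = 2975 J.

Q ≈ 2.98 kJ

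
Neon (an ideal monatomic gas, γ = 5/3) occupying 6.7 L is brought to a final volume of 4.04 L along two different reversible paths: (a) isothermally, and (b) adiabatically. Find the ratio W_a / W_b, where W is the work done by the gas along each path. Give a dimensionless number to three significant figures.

Path (a) isothermal: W = P₁V₁ ln(V₂/V₁) → W_a/(P₁V₁) = -0.5059.
Path (b) adiabatic: W = P₁V₁(1 − (V₁/V₂)^(γ−1))/(γ−1) → W_b/(P₁V₁) = -0.6016.
W_a / W_b = -0.5059 / -0.6016 = 0.8408.

W_a / W_b ≈ 0.841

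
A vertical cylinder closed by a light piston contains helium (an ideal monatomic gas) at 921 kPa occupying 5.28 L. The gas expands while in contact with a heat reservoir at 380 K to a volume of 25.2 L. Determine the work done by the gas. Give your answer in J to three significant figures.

W ≈ 7600 J

Isothermal: W = nRT ln(V₂/V₁) = P₁V₁ ln(V₂/V₁).
P₁V₁ = (921 kPa)(5.28 L) = 4863 J.
W = 4863 × ln(25.2/5.28) = 4863 × 1.563
W_by_gas = 7600 J.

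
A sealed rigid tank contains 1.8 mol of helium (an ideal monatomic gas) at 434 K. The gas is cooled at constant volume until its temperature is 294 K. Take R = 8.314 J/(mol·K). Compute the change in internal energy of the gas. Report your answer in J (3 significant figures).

ΔU ≈ -3140 J

Constant volume ⇒ W = 0, so Q = ΔU = nCᵥΔT with Cᵥ = 3R/2 = 12.47 J/(mol·K).
ΔU = (1.8)(12.47)(294 − 434) = -3143 J.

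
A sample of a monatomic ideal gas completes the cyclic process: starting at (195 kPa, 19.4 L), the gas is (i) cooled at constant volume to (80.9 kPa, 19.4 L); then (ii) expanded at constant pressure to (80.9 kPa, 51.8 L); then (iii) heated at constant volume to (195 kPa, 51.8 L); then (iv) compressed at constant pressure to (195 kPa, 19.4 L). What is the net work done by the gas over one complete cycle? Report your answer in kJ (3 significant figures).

W_net ≈ -3.70 kJ

Constant-volume legs do no work.
W(ii) = (80.9)(51.8 − 19.4) = 2621 J; W(iv) = (195)(19.4 − 51.8) = -6318 J.
W_net = 2621 − 6318 = -3697 J (the counter-clockwise enclosed area).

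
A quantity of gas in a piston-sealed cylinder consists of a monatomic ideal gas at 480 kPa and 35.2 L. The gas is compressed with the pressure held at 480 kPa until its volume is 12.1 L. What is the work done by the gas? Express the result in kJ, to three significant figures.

Isobaric: W = P ΔV.
W = (480 kPa)(12.1 − 35.2 L) = (480)(-23.1) = -11088 J.

W ≈ -11.1 kJ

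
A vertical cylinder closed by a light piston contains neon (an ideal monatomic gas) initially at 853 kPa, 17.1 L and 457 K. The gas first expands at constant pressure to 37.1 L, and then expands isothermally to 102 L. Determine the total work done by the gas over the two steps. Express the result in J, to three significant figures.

W_total ≈ 49100 J

Step 1 (isobaric): W = PΔV = (853 kPa)(37.1 − 17.1 L) = 17060 J.
After step 1: P = 853 kPa, V = 37.1 L, T = 991.5 K.
Step 2 (isothermal): W = P₁V₁ ln(V₂/V₁) = (31646) ln(102/37.1) = 32006 J.
W_total = 17060 + 32006 = 49066 J.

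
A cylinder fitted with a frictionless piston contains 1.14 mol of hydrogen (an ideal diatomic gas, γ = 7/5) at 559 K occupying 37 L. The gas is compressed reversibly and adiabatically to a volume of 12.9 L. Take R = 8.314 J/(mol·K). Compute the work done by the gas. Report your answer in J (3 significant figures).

W ≈ -6940 J

Adiabatic: TV^(γ−1) = const with γ = 7/5.
T₂ = T₁ (V₁/V₂)^(γ−1) = 559 × (37/12.9)^0.4 = 559 × 1.524 = 852 K.
W_by = nCᵥ(T₁ − T₂) = (1.14)(20.79)(559 − 852) = -6943 J.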